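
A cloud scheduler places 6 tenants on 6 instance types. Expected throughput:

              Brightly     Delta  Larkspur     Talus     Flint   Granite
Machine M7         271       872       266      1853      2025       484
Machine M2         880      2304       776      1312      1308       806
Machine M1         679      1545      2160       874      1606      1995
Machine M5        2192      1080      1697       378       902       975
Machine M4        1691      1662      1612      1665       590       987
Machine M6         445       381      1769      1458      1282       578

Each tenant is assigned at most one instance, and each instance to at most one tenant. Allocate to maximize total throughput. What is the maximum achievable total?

Optimal: Brightly→Machine M5 (2192 ops/s), Delta→Machine M2 (2304 ops/s), Larkspur→Machine M6 (1769 ops/s), Talus→Machine M4 (1665 ops/s), Flint→Machine M7 (2025 ops/s), Granite→Machine M1 (1995 ops/s) — total 2192+2304+1769+1665+2025+1995 = 11950 ops/s.
Row-greedy (each tenant in turn takes its best remaining instance) gives 10778 ops/s, worse by 1172.
Swapping Granite↔Delta (Granite→Machine M2 806 ops/s, Delta→Machine M1 1545 ops/s) loses 1948.
Checked against all permutations: 11950 ops/s is optimal.

Max total: 11950 ops/s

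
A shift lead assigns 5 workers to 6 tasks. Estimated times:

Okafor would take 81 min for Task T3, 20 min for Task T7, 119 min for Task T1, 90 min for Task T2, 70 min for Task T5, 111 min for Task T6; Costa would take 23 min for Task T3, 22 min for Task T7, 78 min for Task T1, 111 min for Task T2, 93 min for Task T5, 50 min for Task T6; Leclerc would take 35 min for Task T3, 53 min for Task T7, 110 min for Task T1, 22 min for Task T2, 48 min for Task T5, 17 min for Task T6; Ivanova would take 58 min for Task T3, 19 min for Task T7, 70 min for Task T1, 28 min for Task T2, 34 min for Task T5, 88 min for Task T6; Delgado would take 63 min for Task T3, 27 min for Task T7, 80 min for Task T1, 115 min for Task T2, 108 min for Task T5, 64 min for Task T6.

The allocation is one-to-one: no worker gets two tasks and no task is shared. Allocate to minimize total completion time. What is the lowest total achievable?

Optimal: Okafor→Task T7 (20 min), Costa→Task T3 (23 min), Leclerc→Task T2 (22 min), Ivanova→Task T5 (34 min), Delgado→Task T6 (64 min) — total 20+23+22+34+64 = 163 min.
Row-greedy (each worker in turn takes its cheapest remaining task) gives 168 min, worse by 5.
Next-best assignment: Okafor→Task T5, Costa→Task T3, Leclerc→Task T6, Ivanova→Task T2, Delgado→Task T7 = 165 min.
Checked against all permutations: 163 min is optimal.

Min total: 163 min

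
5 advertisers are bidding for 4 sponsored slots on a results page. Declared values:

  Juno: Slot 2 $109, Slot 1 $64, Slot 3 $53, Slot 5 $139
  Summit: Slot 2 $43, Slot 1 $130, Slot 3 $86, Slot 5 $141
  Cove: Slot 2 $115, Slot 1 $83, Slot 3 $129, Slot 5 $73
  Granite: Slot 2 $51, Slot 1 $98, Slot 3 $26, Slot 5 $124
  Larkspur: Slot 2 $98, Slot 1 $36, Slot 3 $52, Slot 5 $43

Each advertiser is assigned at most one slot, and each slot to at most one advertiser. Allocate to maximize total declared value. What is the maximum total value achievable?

Optimal: Larkspur→Slot 2 ($98), Summit→Slot 1 ($130), Cove→Slot 3 ($129), Juno→Slot 5 ($139) — total 98+130+129+139 = $496.
Next-best assignment: Juno→Slot 2, Summit→Slot 1, Cove→Slot 3, Granite→Slot 5 = $492.
Checked against all permutations: $496 is optimal.

Max total: $496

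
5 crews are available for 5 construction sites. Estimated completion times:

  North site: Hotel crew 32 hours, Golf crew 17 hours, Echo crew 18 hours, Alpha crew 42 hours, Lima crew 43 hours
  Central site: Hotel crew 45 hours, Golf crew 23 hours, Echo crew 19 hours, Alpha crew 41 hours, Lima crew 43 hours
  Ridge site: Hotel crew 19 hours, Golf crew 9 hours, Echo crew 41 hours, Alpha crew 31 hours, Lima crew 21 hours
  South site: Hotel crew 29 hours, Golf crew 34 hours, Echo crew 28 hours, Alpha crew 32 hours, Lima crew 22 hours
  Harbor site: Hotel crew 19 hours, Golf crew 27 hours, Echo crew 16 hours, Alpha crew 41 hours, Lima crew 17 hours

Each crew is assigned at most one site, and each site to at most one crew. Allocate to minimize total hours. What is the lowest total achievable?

Min total: 104 hours

Optimal: Hotel crew→Ridge site (19 hours), Golf crew→North site (17 hours), Echo crew→Central site (19 hours), Alpha crew→South site (32 hours), Lima crew→Harbor site (17 hours) — total 19+17+19+32+17 = 104 hours.
Min-entry greedy (repeatedly take the single cheapest remaining cell) gives 120 hours, worse by 16.
Next-best assignment: Hotel crew→Harbor site, Golf crew→North site, Echo crew→Central site, Alpha crew→Ridge site, Lima crew→South site = 108 hours.
No other one-to-one assignment undercuts 104 hours.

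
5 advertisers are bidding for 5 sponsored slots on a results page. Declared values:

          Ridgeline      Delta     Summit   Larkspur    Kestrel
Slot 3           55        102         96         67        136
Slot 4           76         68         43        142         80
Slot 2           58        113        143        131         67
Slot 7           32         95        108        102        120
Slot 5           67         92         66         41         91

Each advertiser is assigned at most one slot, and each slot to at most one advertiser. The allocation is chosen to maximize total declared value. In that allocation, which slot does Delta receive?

Optimal: Ridgeline→Slot 5 ($67), Delta→Slot 7 ($95), Summit→Slot 2 ($143), Larkspur→Slot 4 ($142), Kestrel→Slot 3 ($136) — total 67+95+143+142+136 = $583.
Next-best assignment: Ridgeline→Slot 5, Delta→Slot 3, Summit→Slot 2, Larkspur→Slot 4, Kestrel→Slot 7 = $574.
No other one-to-one assignment exceeds $583.
Delta's own top slot is Slot 2 ($113), but forcing Delta→Slot 2 and reassigning the rest optimally gives only $566 — worse by 17.

Delta receives Slot 7.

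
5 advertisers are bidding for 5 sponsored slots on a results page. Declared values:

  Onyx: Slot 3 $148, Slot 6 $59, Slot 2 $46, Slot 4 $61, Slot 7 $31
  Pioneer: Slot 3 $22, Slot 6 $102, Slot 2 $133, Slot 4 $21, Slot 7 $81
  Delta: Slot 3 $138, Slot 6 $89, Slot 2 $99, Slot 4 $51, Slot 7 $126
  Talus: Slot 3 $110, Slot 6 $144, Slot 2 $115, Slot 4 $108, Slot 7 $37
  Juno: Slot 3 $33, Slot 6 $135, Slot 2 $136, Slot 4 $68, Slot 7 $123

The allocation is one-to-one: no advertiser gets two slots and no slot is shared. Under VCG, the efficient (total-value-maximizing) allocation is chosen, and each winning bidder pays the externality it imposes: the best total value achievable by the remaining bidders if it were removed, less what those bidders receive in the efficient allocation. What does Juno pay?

Juno pays $36.

Efficient allocation: Onyx→Slot 3 ($148), Pioneer→Slot 2 ($133), Delta→Slot 7 ($126), Talus→Slot 4 ($108), Juno→Slot 6 ($135); total welfare W = $650.
Juno receives Slot 6 at value $135, so the others get W − 135 = $515.
Without Juno: best allocation of the remaining 4 bidders over all 5 slots is Onyx→Slot 3 ($148), Pioneer→Slot 2 ($133), Delta→Slot 7 ($126), Talus→Slot 6 ($144), total $551.
VCG payment = (others' best without Juno) − (others' welfare with Juno) = 551 − 515 = $36.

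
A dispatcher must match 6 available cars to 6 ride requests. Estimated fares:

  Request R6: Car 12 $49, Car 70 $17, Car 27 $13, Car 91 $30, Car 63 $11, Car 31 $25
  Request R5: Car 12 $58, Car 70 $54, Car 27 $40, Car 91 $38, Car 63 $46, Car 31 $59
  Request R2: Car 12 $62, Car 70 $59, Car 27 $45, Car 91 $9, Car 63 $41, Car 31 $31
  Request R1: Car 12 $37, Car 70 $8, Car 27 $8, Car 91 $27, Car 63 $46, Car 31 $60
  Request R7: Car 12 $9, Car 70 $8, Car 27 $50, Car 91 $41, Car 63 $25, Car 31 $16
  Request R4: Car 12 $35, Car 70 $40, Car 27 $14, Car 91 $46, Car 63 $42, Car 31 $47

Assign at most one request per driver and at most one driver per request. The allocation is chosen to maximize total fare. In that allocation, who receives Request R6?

Car 12 receives Request R6.

Optimal: Car 12→Request R6 ($49), Car 70→Request R2 ($59), Car 27→Request R7 ($50), Car 91→Request R4 ($46), Car 63→Request R5 ($46), Car 31→Request R1 ($60) — total 49+59+50+46+46+60 = $310.
Row-greedy (each driver in turn takes its best remaining request) gives $283, worse by 27.
Next-best assignment: Car 12→Request R6, Car 70→Request R2, Car 27→Request R7, Car 91→Request R4, Car 63→Request R1, Car 31→Request R5 = $309.
Car 12's own top request is Request R2 ($62), but forcing Car 12→Request R2 and reassigning the rest optimally gives only $298 — worse by 12.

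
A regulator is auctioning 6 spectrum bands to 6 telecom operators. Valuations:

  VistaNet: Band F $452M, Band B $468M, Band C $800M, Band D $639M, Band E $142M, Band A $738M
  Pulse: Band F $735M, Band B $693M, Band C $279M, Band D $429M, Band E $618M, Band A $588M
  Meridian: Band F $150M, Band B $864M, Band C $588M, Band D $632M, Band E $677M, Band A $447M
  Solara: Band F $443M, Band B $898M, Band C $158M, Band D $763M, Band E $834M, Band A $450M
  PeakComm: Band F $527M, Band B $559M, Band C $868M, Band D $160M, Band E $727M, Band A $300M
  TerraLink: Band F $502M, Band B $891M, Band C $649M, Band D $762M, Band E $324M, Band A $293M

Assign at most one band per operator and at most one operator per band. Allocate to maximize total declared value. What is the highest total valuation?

Optimal: VistaNet→Band A ($738M), Pulse→Band F ($735M), Meridian→Band B ($864M), Solara→Band E ($834M), PeakComm→Band C ($868M), TerraLink→Band D ($762M) — total 738+735+864+834+868+762 = $4801M.
Row-greedy (each operator in turn takes its best remaining band) gives $4295M, worse by 506.

Maximum total: $4801M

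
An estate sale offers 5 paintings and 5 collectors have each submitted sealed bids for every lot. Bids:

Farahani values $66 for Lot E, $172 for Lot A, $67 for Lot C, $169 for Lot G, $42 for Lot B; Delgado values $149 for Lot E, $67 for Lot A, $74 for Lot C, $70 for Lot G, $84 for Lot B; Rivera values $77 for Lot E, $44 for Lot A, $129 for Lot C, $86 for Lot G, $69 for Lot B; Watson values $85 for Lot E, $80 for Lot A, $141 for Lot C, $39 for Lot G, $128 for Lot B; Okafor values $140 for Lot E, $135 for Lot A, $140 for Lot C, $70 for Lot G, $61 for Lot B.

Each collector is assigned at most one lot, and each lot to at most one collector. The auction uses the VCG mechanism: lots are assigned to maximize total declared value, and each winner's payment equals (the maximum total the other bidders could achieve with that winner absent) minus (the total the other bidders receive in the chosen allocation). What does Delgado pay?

Delgado pays $8.

Efficient allocation: Farahani→Lot G ($169), Delgado→Lot E ($149), Rivera→Lot C ($129), Watson→Lot B ($128), Okafor→Lot A ($135); total welfare W = $710.
Delgado receives Lot E at value $149, so the others get W − 149 = $561.
Without Delgado: best allocation of the remaining 4 bidders over all 5 lots is Farahani→Lot A ($172), Rivera→Lot C ($129), Watson→Lot B ($128), Okafor→Lot E ($140), total $569.
VCG payment = (others' best without Delgado) − (others' welfare with Delgado) = 569 − 561 = $8.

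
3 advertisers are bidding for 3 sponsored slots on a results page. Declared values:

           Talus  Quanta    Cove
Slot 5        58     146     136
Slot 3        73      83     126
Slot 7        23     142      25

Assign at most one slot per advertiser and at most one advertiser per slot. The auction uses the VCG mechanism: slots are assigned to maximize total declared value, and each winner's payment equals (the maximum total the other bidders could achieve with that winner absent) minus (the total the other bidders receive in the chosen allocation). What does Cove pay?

Efficient allocation: Talus→Slot 3 ($73), Quanta→Slot 7 ($142), Cove→Slot 5 ($136); total welfare W = $351.
Cove receives Slot 5 at value $136, so the others get W − 136 = $215.
Without Cove: best allocation of the remaining 2 bidders over all 3 slots is Talus→Slot 3 ($73), Quanta→Slot 5 ($146), total $219.
VCG payment = (others' best without Cove) − (others' welfare with Cove) = 219 − 215 = $4.

Cove pays $4.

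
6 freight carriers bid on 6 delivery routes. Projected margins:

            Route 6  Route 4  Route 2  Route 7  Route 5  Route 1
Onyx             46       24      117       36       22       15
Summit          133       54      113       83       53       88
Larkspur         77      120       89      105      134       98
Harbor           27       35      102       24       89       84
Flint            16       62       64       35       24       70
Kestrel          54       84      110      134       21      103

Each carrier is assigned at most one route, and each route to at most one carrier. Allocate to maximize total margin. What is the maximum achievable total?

Max total: $664k

Optimal: Onyx→Route 2 ($117k), Summit→Route 6 ($133k), Larkspur→Route 5 ($134k), Harbor→Route 1 ($84k), Flint→Route 4 ($62k), Kestrel→Route 7 ($134k) — total 117+133+134+84+62+134 = $664k.
Column-greedy (each route in turn goes to its best remaining carrier) gives $663k, worse by 1.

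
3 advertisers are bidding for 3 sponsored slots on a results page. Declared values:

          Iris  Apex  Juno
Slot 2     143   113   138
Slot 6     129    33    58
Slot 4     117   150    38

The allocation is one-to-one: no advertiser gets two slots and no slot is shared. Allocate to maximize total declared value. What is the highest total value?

Max total: $417

This is the linear assignment problem.
Optimal: Iris→Slot 6 ($129), Apex→Slot 4 ($150), Juno→Slot 2 ($138) — total 129+150+138 = $417.
Row-greedy (each advertiser in turn takes its best remaining slot) gives $351, worse by 66.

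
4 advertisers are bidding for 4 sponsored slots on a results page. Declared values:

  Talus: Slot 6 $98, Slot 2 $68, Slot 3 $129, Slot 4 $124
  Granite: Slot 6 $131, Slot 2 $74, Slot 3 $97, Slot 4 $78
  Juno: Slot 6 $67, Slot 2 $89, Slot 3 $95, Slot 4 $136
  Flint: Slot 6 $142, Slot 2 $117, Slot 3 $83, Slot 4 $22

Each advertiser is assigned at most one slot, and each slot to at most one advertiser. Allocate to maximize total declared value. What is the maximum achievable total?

Max total: $513

Optimal: Talus→Slot 3 ($129), Granite→Slot 6 ($131), Juno→Slot 4 ($136), Flint→Slot 2 ($117) — total 129+131+136+117 = $513.
Column-greedy (each slot in turn goes to its best remaining advertiser) gives $438, worse by 75.
Next-best assignment: Talus→Slot 3, Granite→Slot 2, Juno→Slot 4, Flint→Slot 6 = $481.
Swapping Talus↔Granite (Talus→Slot 6 $98, Granite→Slot 3 $97) loses 65.
Every other assignment is strictly worse.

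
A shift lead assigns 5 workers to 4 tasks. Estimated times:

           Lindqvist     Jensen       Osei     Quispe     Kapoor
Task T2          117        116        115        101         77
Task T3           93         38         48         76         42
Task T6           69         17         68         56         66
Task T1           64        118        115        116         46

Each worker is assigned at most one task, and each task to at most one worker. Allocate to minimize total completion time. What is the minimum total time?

Min total: 206 min

This is the linear assignment problem.
Optimal: Kapoor→Task T2 (77 min), Osei→Task T3 (48 min), Jensen→Task T6 (17 min), Lindqvist→Task T1 (64 min) — total 77+48+17+64 = 206 min.
No other one-to-one assignment undercuts 206 min.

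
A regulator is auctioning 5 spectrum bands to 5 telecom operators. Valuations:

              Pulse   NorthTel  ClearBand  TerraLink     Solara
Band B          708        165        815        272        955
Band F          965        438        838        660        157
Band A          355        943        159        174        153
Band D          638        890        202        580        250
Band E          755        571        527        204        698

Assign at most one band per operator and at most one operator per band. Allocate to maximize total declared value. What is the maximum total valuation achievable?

Max total: $4071M

This is a one-to-one assignment (maximum-weight bipartite matching).
Optimal: Pulse→Band E ($755M), NorthTel→Band A ($943M), ClearBand→Band F ($838M), TerraLink→Band D ($580M), Solara→Band B ($955M) — total 755+943+838+580+955 = $4071M.
Row-greedy (each operator in turn takes its best remaining band) gives $4001M, worse by 70.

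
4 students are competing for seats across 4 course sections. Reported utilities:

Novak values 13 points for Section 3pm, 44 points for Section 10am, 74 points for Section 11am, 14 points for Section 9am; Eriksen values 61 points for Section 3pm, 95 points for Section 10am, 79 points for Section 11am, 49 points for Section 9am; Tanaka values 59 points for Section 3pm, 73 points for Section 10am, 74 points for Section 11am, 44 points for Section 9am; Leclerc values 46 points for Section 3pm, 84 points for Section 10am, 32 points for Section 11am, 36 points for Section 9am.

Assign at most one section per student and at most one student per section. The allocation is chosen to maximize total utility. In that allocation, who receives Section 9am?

Optimal: Novak→Section 11am (74 points), Eriksen→Section 9am (49 points), Tanaka→Section 3pm (59 points), Leclerc→Section 10am (84 points) — total 74+49+59+84 = 266 points.
Row-greedy (each student in turn takes its best remaining section) gives 264 points, worse by 2.
Eriksen's own top section is Section 10am (95 points), but forcing Eriksen→Section 10am and reassigning the rest optimally gives only 264 points — worse by 2.

Eriksen receives Section 9am.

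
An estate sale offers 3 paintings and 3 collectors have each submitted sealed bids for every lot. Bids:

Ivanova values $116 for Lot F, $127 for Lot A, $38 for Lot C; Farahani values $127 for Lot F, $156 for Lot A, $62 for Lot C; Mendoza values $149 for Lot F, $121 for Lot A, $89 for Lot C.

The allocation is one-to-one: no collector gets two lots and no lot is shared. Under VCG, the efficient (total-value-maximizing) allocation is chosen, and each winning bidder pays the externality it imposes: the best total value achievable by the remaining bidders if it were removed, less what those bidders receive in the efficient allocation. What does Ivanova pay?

Ivanova pays $60.

Efficient allocation: Ivanova→Lot F ($116), Farahani→Lot A ($156), Mendoza→Lot C ($89); total welfare W = $361.
Ivanova receives Lot F at value $116, so the others get W − 116 = $245.
Without Ivanova: best allocation of the remaining 2 bidders over all 3 lots is Farahani→Lot A ($156), Mendoza→Lot F ($149), total $305.
VCG payment = (others' best without Ivanova) − (others' welfare with Ivanova) = 305 − 245 = $60.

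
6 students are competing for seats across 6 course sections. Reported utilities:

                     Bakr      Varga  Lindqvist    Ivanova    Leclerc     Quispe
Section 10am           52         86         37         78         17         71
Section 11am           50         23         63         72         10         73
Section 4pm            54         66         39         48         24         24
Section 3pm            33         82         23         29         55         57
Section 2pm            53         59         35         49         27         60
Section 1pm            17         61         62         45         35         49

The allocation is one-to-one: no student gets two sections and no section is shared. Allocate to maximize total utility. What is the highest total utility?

Maximum total: 389 points

Optimal: Bakr→Section 4pm (54 points), Varga→Section 10am (86 points), Lindqvist→Section 1pm (62 points), Ivanova→Section 11am (72 points), Leclerc→Section 3pm (55 points), Quispe→Section 2pm (60 points) — total 54+86+62+72+55+60 = 389 points.
Row-greedy (each student in turn takes its best remaining section) gives 356 points, worse by 33.
Next-best assignment: Bakr→Section 2pm, Varga→Section 4pm, Lindqvist→Section 1pm, Ivanova→Section 10am, Leclerc→Section 3pm, Quispe→Section 11am = 387 points.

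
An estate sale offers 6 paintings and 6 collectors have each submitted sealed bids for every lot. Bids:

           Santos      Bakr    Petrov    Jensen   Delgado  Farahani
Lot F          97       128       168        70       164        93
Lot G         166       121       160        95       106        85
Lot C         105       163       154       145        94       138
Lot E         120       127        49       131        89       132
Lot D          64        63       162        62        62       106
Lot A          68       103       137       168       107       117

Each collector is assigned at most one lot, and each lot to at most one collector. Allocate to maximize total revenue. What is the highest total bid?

Treat this as an assignment problem: match each collector to one lot.
Optimal: Santos→Lot G ($166), Bakr→Lot C ($163), Petrov→Lot D ($162), Jensen→Lot A ($168), Delgado→Lot F ($164), Farahani→Lot E ($132) — total 166+163+162+168+164+132 = $955.
Next-best assignment: Santos→Lot G, Bakr→Lot E, Petrov→Lot D, Jensen→Lot A, Delgado→Lot F, Farahani→Lot C = $925.
No other one-to-one assignment exceeds $955.

Max total: $955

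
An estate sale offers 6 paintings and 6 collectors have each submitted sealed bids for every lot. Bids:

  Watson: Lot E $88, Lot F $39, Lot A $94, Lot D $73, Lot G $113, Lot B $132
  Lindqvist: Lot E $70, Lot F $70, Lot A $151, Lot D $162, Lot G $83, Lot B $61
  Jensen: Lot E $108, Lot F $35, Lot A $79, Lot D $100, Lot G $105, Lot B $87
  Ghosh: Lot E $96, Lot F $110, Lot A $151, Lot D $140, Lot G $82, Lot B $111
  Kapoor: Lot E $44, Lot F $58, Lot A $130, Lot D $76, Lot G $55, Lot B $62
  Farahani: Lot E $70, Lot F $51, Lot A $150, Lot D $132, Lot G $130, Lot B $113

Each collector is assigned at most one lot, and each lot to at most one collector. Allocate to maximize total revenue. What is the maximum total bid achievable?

Max total: $772

Optimal: Watson→Lot B ($132), Lindqvist→Lot D ($162), Jensen→Lot E ($108), Ghosh→Lot F ($110), Kapoor→Lot A ($130), Farahani→Lot G ($130) — total 132+162+108+110+130+130 = $772.
Row-greedy (each collector in turn takes its best remaining lot) gives $741, worse by 31.
Swapping Lindqvist↔Farahani (Lindqvist→Lot G $83, Farahani→Lot D $132) loses 77.
No other one-to-one assignment exceeds $772.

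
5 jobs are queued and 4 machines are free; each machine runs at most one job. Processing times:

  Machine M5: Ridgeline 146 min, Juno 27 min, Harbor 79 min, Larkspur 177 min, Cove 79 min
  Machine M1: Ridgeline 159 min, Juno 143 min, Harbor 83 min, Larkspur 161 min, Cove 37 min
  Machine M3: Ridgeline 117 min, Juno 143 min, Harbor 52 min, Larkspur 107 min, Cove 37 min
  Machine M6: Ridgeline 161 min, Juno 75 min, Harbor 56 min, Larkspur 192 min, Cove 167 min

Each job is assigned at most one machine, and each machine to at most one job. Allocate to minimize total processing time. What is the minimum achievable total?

Min total: 227 min

Optimal: Juno→Machine M5 (27 min), Cove→Machine M1 (37 min), Larkspur→Machine M3 (107 min), Harbor→Machine M6 (56 min) — total 27+37+107+56 = 227 min.
Column-greedy (each machine in turn goes to its cheapest remaining job) gives 277 min, worse by 50.
Next-best assignment: Juno→Machine M5, Cove→Machine M1, Ridgeline→Machine M3, Harbor→Machine M6 = 237 min.
Every other assignment is strictly worse.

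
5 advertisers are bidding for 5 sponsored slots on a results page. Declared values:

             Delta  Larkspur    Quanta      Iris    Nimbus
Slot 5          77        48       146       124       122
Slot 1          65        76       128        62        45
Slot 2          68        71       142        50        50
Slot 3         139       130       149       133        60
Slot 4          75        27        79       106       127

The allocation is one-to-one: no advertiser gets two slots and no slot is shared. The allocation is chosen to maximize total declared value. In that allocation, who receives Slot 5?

This is the linear assignment problem.
Optimal: Delta→Slot 3 ($139), Larkspur→Slot 1 ($76), Quanta→Slot 2 ($142), Iris→Slot 5 ($124), Nimbus→Slot 4 ($127) — total 139+76+142+124+127 = $608.
Max-entry greedy (repeatedly take the single best remaining cell) gives $544, worse by 64.
Next-best assignment: Delta→Slot 3, Larkspur→Slot 2, Quanta→Slot 1, Iris→Slot 5, Nimbus→Slot 4 = $589.
Swapping Delta↔Iris (Delta→Slot 5 $77, Iris→Slot 3 $133) loses 53.
Iris's own top slot is Slot 3 ($133), but forcing Iris→Slot 3 and reassigning the rest optimally gives only $555 — worse by 53.

Iris receives Slot 5.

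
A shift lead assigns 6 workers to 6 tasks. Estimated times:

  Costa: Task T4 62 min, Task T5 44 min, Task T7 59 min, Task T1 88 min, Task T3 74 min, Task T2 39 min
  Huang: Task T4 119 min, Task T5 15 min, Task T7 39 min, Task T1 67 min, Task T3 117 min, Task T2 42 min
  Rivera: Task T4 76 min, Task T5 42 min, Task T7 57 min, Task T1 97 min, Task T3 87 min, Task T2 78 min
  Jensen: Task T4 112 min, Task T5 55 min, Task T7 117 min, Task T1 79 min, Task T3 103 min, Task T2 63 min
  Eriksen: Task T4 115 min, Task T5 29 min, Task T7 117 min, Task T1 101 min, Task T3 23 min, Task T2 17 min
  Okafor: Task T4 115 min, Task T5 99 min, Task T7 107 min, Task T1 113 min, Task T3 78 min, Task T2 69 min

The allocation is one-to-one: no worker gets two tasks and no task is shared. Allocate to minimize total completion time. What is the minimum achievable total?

Optimal: Costa→Task T4 (62 min), Huang→Task T5 (15 min), Rivera→Task T7 (57 min), Jensen→Task T1 (79 min), Eriksen→Task T3 (23 min), Okafor→Task T2 (69 min) — total 62+15+57+79+23+69 = 305 min.
Next-best assignment: Costa→Task T4, Huang→Task T5, Rivera→Task T7, Jensen→Task T1, Eriksen→Task T2, Okafor→Task T3 = 308 min.

Min total: 305 min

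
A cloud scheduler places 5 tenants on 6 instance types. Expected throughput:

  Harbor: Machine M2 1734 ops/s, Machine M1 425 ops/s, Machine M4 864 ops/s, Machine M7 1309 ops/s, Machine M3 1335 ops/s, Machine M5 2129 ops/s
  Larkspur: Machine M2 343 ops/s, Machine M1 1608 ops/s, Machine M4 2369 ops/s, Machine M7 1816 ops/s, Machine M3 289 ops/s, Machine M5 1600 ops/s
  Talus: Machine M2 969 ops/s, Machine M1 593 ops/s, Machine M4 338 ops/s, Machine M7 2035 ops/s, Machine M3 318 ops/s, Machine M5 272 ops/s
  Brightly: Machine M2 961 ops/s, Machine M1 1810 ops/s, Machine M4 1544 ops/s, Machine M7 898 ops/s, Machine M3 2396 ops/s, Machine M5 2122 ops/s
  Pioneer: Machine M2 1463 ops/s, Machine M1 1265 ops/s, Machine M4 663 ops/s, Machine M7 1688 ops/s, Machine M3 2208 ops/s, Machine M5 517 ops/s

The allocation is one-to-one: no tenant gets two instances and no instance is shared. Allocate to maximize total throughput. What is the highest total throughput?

Max total: 10551 ops/s

This is the linear assignment problem.
Optimal: Harbor→Machine M5 (2129 ops/s), Larkspur→Machine M4 (2369 ops/s), Talus→Machine M7 (2035 ops/s), Brightly→Machine M1 (1810 ops/s), Pioneer→Machine M3 (2208 ops/s) — total 2129+2369+2035+1810+2208 = 10551 ops/s.
Max-entry greedy (repeatedly take the single best remaining cell) gives 10392 ops/s, worse by 159.
Next-best assignment: Harbor→Machine M2, Larkspur→Machine M4, Talus→Machine M7, Brightly→Machine M5, Pioneer→Machine M3 = 10468 ops/s.
No other one-to-one assignment exceeds 10551 ops/s.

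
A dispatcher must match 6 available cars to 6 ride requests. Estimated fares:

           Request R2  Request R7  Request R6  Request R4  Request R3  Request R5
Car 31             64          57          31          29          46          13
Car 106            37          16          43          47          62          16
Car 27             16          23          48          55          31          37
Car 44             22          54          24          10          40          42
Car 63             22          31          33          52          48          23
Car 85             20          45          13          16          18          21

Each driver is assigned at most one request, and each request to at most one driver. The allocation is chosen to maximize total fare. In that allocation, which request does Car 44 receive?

Optimal: Car 31→Request R2 ($64), Car 106→Request R3 ($62), Car 27→Request R6 ($48), Car 44→Request R5 ($42), Car 63→Request R4 ($52), Car 85→Request R7 ($45) — total 64+62+48+42+52+45 = $313.
Row-greedy (each driver in turn takes its best remaining request) gives $289, worse by 24.
Swapping Car 85↔Car 27 (Car 85→Request R6 $13, Car 27→Request R7 $23) loses 57.
Car 44's own top request is Request R7 ($54), but forcing Car 44→Request R7 and reassigning the rest optimally gives only $301 — worse by 12.

Car 44 receives Request R5.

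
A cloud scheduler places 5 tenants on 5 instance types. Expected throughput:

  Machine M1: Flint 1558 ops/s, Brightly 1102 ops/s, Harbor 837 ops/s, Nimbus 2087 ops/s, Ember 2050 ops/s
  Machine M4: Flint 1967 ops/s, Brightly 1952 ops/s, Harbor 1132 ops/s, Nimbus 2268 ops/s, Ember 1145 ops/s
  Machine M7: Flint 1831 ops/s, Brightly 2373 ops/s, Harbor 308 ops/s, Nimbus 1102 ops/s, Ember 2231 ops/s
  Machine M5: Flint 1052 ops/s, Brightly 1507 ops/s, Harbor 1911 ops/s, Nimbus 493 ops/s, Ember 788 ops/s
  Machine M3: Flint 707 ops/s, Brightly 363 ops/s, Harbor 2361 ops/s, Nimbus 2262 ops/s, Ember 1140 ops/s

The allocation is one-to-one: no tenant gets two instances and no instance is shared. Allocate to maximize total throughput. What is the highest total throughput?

Maximum total: 10563 ops/s

This is a one-to-one assignment (maximum-weight bipartite matching).
Optimal: Flint→Machine M4 (1967 ops/s), Brightly→Machine M7 (2373 ops/s), Harbor→Machine M5 (1911 ops/s), Nimbus→Machine M3 (2262 ops/s), Ember→Machine M1 (2050 ops/s) — total 1967+2373+1911+2262+2050 = 10563 ops/s.
Row-greedy (each tenant in turn takes its best remaining instance) gives 9576 ops/s, worse by 987.
Every other assignment is strictly worse.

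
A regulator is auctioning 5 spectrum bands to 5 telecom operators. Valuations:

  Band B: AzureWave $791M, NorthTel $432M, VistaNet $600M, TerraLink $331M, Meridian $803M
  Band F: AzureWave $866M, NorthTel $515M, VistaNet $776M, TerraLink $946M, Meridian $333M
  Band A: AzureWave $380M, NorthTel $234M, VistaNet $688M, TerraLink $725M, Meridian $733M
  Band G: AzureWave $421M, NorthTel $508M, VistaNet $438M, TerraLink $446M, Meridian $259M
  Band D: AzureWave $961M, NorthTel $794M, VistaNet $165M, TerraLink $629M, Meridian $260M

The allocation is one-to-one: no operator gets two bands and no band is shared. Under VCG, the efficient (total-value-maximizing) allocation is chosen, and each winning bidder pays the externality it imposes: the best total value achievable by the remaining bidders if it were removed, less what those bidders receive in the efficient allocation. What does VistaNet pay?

VistaNet pays $46M.

Efficient allocation: AzureWave→Band D ($961M), NorthTel→Band G ($508M), VistaNet→Band A ($688M), TerraLink→Band F ($946M), Meridian→Band B ($803M); total welfare W = $3906M.
VistaNet receives Band A at value $688M, so the others get W − 688 = $3218M.
Without VistaNet: best allocation of the remaining 4 bidders over all 5 bands is AzureWave→Band B ($791M), NorthTel→Band D ($794M), TerraLink→Band F ($946M), Meridian→Band A ($733M), total $3264M.
VCG payment = (others' best without VistaNet) − (others' welfare with VistaNet) = 3264 − 3218 = $46M.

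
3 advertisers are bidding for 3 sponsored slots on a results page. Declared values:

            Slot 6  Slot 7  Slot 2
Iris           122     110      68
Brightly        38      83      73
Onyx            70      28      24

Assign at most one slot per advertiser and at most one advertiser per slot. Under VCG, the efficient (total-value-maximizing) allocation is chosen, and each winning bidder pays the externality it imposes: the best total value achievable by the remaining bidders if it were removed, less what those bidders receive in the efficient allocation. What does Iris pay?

Efficient allocation: Iris→Slot 7 ($110), Brightly→Slot 2 ($73), Onyx→Slot 6 ($70); total welfare W = $253.
Iris receives Slot 7 at value $110, so the others get W − 110 = $143.
Without Iris: best allocation of the remaining 2 bidders over all 3 slots is Brightly→Slot 7 ($83), Onyx→Slot 6 ($70), total $153.
VCG payment = (others' best without Iris) − (others' welfare with Iris) = 153 − 143 = $10.

Iris pays $10.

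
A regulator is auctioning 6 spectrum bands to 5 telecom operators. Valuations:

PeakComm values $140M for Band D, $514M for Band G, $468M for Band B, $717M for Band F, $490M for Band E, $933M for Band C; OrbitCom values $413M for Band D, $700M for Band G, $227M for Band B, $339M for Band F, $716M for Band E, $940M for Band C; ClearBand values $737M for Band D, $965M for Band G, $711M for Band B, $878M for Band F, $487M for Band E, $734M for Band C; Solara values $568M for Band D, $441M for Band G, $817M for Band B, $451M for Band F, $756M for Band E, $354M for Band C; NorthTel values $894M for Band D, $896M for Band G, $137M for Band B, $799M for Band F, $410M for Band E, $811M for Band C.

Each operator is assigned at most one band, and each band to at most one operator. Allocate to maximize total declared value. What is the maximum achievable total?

Maximum total: $4333M

Optimal: PeakComm→Band F ($717M), OrbitCom→Band C ($940M), ClearBand→Band G ($965M), Solara→Band B ($817M), NorthTel→Band D ($894M) — total 717+940+965+817+894 = $4333M.
Row-greedy (each operator in turn takes its best remaining band) gives $4325M, worse by 8.
Swapping NorthTel↔OrbitCom (NorthTel→Band C $811M, OrbitCom→Band D $413M) loses 610.
Checked against all permutations: $4333M is optimal.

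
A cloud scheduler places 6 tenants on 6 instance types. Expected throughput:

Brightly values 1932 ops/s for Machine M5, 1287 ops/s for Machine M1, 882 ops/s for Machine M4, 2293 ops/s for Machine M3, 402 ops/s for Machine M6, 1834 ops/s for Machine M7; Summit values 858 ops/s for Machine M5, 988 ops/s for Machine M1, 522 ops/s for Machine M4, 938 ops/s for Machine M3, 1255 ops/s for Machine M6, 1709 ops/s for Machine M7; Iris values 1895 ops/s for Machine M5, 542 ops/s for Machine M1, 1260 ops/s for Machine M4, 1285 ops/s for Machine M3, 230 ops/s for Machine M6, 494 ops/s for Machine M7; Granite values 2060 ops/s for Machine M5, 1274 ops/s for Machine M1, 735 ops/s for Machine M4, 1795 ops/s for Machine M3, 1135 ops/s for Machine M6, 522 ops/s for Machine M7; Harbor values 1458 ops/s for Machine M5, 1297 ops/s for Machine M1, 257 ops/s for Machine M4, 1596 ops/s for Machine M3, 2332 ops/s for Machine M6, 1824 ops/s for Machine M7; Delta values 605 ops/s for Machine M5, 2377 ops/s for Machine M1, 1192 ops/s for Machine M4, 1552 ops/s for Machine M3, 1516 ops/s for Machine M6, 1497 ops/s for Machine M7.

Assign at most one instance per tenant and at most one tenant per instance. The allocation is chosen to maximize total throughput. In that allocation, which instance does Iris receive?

Optimal: Brightly→Machine M3 (2293 ops/s), Summit→Machine M7 (1709 ops/s), Iris→Machine M4 (1260 ops/s), Granite→Machine M5 (2060 ops/s), Harbor→Machine M6 (2332 ops/s), Delta→Machine M1 (2377 ops/s) — total 2293+1709+1260+2060+2332+2377 = 12031 ops/s.
Next-best assignment: Brightly→Machine M5, Summit→Machine M7, Iris→Machine M4, Granite→Machine M3, Harbor→Machine M6, Delta→Machine M1 = 11405 ops/s.
Swapping Harbor↔Summit (Harbor→Machine M7 1824 ops/s, Summit→Machine M6 1255 ops/s) loses 962.
No other one-to-one assignment exceeds 12031 ops/s.
Iris's own top instance is Machine M5 (1895 ops/s), but forcing Iris→Machine M5 and reassigning the rest optimally gives only 11341 ops/s — worse by 690.

Iris receives Machine M4.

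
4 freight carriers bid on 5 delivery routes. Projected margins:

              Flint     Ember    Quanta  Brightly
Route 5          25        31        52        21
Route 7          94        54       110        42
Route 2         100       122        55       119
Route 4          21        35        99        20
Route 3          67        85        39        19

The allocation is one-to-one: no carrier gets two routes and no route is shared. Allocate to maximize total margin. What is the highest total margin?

Maximum total: $397k

Optimal: Flint→Route 7 ($94k), Ember→Route 3 ($85k), Quanta→Route 4 ($99k), Brightly→Route 2 ($119k) — total 94+85+99+119 = $397k.
Max-entry greedy (repeatedly take the single best remaining cell) gives $320k, worse by 77.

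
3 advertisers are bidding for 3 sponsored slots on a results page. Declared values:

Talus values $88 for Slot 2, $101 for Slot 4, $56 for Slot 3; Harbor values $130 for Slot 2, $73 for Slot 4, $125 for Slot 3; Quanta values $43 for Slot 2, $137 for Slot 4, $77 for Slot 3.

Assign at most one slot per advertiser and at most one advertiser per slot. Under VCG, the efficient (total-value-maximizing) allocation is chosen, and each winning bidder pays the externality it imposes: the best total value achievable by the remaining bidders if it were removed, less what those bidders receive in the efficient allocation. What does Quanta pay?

Quanta pays $18.

Efficient allocation: Talus→Slot 2 ($88), Harbor→Slot 3 ($125), Quanta→Slot 4 ($137); total welfare W = $350.
Quanta receives Slot 4 at value $137, so the others get W − 137 = $213.
Without Quanta: best allocation of the remaining 2 bidders over all 3 slots is Talus→Slot 4 ($101), Harbor→Slot 2 ($130), total $231.
VCG payment = (others' best without Quanta) − (others' welfare with Quanta) = 231 − 213 = $18.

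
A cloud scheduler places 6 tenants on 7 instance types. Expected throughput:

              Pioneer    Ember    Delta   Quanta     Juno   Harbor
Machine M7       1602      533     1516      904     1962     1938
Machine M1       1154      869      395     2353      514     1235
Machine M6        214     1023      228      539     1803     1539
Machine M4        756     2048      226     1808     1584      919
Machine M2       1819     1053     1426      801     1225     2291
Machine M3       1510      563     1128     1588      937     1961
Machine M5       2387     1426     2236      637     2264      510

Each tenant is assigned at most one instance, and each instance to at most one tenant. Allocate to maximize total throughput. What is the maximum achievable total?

Maximum total: 12400 ops/s

Optimal: Pioneer→Machine M3 (1510 ops/s), Ember→Machine M4 (2048 ops/s), Delta→Machine M5 (2236 ops/s), Quanta→Machine M1 (2353 ops/s), Juno→Machine M7 (1962 ops/s), Harbor→Machine M2 (2291 ops/s) — total 1510+2048+2236+2353+1962+2291 = 12400 ops/s.
Column-greedy (each instance in turn goes to its best remaining tenant) gives 10849 ops/s, worse by 1551.
Swapping Juno↔Harbor (Juno→Machine M2 1225 ops/s, Harbor→Machine M7 1938 ops/s) loses 1090.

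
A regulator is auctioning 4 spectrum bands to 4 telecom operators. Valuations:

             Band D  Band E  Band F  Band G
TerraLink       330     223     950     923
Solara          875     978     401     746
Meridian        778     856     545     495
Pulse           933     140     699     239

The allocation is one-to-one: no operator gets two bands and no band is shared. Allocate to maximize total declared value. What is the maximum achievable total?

This is the linear assignment problem.
Optimal: TerraLink→Band F ($950M), Solara→Band G ($746M), Meridian→Band E ($856M), Pulse→Band D ($933M) — total 950+746+856+933 = $3485M.
Max-entry greedy (repeatedly take the single best remaining cell) gives $3356M, worse by 129.
Checked against all permutations: $3485M is optimal.

Max total: $3485M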